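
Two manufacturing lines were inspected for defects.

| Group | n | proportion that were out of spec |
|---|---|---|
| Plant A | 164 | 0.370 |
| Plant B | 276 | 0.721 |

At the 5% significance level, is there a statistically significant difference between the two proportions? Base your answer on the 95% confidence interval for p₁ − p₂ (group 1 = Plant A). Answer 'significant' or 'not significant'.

significant

Each SE is √(p̂(1−p̂)/n): √(0.3700·0.6300/164) = 0.03770 and √(0.7210·0.2790/276) = 0.02700.
SE(p̂₁ − p̂₂) = √(SE₁² + SE₂²) = √(0.00142129 + 0.000729) = 0.04637, since the two samples are independent.
At 95% confidence z* = 1.960; margin = 1.960 × 0.04637 = 0.09089.
The difference is 0.3700 − 0.7210 = -0.3510, so the interval is -0.3510 ± 0.09089 = (-0.44189, -0.26011).
The interval (-0.44189, -0.26011) does not contain 0, so the difference is significant.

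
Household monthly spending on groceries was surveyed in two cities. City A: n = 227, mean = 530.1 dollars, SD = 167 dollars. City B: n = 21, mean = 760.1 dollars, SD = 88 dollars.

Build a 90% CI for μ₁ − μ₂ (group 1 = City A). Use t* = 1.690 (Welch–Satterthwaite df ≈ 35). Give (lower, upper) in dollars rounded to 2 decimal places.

(-267.47, -192.53)

SE₁ = s₁/√n₁ = 167/√227 = 11.0842; SE₂ = 88/√21 = 19.2032.
Independent samples, unequal variances: SE_diff = √(SE₁² + SE₂²) = √(122.85948964 + 368.76289024) = 22.1726.
t* = 1.690, so margin of error = 1.690 × 22.1726 = 37.4717.
Difference in means = 530.1 − 760.1 = -230.0000.
-230.0000 ± 37.4717 → (-267.47, -192.53).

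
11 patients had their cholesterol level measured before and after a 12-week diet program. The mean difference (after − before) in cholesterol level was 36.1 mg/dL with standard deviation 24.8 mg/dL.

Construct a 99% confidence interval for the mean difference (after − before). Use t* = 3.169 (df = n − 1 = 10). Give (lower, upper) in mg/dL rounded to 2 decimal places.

Paired design: SE = s_d/√n = 24.8/√11 = 7.4775.
t* = 3.169; margin of error = 3.169 × 7.4775 = 23.6962.
36.1 ± 23.6962 → (12.40, 59.80).

(12.40, 59.80)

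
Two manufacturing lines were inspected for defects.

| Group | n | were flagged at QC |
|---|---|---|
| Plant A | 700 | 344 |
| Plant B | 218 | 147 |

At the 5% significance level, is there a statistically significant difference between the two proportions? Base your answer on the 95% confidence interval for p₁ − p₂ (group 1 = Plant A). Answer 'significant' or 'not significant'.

significant

p̂₁ = 344/700 = 0.4914 and p̂₂ = 147/218 = 0.6743.
SE₁ = √(p̂₁(1−p̂₁)/n₁) = √(0.4914·0.5086/700) = 0.01890; SE₂ = √(0.6743·0.3257/218) = 0.03174.
Independent samples: SE of the difference = √(SE₁² + SE₂²) = √(0.00035721 + 0.0010074276) = 0.03694.
z* for 95% confidence is 1.960, so the margin of error is 1.960 × 0.03694 = 0.07240.
Point estimate p̂₁ − p̂₂ = 0.4914 − 0.6743 = -0.1829.
-0.1829 ± 0.07240 → (-0.25530, -0.11050).
The interval (-0.25530, -0.11050) does not contain 0, so the difference is significant.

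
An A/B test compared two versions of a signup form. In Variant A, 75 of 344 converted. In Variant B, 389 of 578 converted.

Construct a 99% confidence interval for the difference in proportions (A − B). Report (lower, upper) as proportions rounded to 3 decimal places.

(-0.531, -0.379)

Sample proportions: 75/344 = 0.2180, 389/578 = 0.6730.
Each SE is √(p̂(1−p̂)/n): √(0.2180·0.7820/344) = 0.02226 and √(0.6730·0.3270/578) = 0.01951.
SE(p̂₁ − p̂₂) = √(SE₁² + SE₂²) = √(0.0004955076 + 0.0003806401) = 0.02960, since the two samples are independent.
At 99% confidence z* = 2.576; margin = 2.576 × 0.02960 = 0.07625.
The difference is 0.2180 − 0.6730 = -0.4550, so the interval is -0.4550 ± 0.07625 = (-0.531, -0.379).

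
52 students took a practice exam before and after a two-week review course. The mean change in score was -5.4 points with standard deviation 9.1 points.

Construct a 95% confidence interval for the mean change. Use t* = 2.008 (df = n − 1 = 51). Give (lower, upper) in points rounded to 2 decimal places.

Paired design: SE = s_d/√n = 9.1/√52 = 1.2619.
t* = 2.008; margin of error = 2.008 × 1.2619 = 2.5339.
-5.4 ± 2.5339 → (-7.93, -2.87).

(-7.93, -2.87)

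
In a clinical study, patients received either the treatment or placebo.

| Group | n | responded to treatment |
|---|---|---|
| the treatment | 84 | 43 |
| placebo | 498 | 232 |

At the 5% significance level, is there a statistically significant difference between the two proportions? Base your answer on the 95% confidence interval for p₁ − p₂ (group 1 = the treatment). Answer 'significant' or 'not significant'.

p̂₁ = 43/84 = 0.5119 and p̂₂ = 232/498 = 0.4659.
SE₁ = √(p̂₁(1−p̂₁)/n₁) = √(0.5119·0.4881/84) = 0.05454; SE₂ = √(0.4659·0.5341/498) = 0.02235.
Independent samples: SE of the difference = √(SE₁² + SE₂²) = √(0.0029746116 + 0.0004995225) = 0.05894.
z* for 95% confidence is 1.960, so the margin of error is 1.960 × 0.05894 = 0.11552.
Point estimate p̂₁ − p̂₂ = 0.5119 − 0.4659 = 0.0460.
0.0460 ± 0.11552 → (-0.06952, 0.16152).
The interval (-0.06952, 0.16152) contains 0, so the difference is not significant.

not significant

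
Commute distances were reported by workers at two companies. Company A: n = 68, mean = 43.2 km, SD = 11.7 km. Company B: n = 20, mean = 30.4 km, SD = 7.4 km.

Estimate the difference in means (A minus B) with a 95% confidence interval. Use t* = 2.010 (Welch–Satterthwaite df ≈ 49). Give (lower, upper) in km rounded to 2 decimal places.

SE₁ = s₁/√n₁ = 11.7/√68 = 1.4188; SE₂ = 7.4/√20 = 1.6547.
Independent samples, unequal variances: SE_diff = √(SE₁² + SE₂²) = √(2.01299344 + 2.73803209) = 2.1797.
t* = 2.010, so margin of error = 2.010 × 2.1797 = 4.3812.
Difference in means = 43.2 − 30.4 = 12.8000.
12.8000 ± 4.3812 → (8.42, 17.18).

(8.42, 17.18)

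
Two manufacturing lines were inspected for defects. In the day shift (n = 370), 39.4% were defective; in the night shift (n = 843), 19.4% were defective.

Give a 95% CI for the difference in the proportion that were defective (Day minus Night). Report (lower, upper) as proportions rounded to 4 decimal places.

(0.1435, 0.2565)

Each SE is √(p̂(1−p̂)/n): √(0.3940·0.6060/370) = 0.02540 and √(0.1940·0.8060/843) = 0.01362.
SE(p̂₁ − p̂₂) = √(SE₁² + SE₂²) = √(0.00064516 + 0.0001855044) = 0.02882, since the two samples are independent.
At 95% confidence z* = 1.960; margin = 1.960 × 0.02882 = 0.05649.
The difference is 0.3940 − 0.1940 = 0.2000, so the interval is 0.2000 ± 0.05649 = (0.1435, 0.2565).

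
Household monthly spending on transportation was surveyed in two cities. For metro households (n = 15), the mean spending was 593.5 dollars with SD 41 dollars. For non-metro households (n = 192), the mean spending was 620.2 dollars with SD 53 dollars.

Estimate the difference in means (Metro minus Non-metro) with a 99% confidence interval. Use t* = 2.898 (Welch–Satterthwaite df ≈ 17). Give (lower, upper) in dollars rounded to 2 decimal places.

SE₁ = s₁/√n₁ = 41/√15 = 10.5862; SE₂ = 53/√192 = 3.8249.
Independent samples, unequal variances: SE_diff = √(SE₁² + SE₂²) = √(112.06763044 + 14.62986001) = 11.2560.
t* = 2.898, so margin of error = 2.898 × 11.2560 = 32.6199.
Difference in means = 593.5 − 620.2 = -26.7000.
-26.7000 ± 32.6199 → (-59.32, 5.92).

(-59.32, 5.92)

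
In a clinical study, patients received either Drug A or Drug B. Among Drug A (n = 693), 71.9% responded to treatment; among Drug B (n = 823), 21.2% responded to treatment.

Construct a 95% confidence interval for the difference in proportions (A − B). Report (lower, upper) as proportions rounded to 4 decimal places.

SE₁ = √(p̂₁(1−p̂₁)/n₁) = √(0.7190·0.2810/693) = 0.01707; SE₂ = √(0.2120·0.7880/823) = 0.01425.
Independent samples: SE of the difference = √(SE₁² + SE₂²) = √(0.0002913849 + 0.0002030625) = 0.02224.
z* for 95% confidence is 1.960, so the margin of error is 1.960 × 0.02224 = 0.04359.
Point estimate p̂₁ − p̂₂ = 0.7190 − 0.2120 = 0.5070.
0.5070 ± 0.04359 → (0.4634, 0.5506).

(0.4634, 0.5506)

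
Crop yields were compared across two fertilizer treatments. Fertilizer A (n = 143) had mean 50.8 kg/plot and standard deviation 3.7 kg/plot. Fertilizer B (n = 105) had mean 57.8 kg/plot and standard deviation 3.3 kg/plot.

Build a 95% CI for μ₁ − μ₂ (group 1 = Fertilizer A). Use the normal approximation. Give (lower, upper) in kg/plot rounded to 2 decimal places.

(-7.88, -6.12)

Standard errors of each mean: 3.7/√143 = 0.3094 and 3.3/√105 = 0.3220.
SE(x̄₁ − x̄₂) = √(0.3094² + 0.3220²) = 0.4466 for independent samples with unequal variances.
With z* = 1.960, the margin is 1.960 × 0.4466 = 0.8753.
x̄₁ − x̄₂ = 50.8 − 57.8 = -7.0000; the interval is -7.0000 ± 0.8753 = (-7.88, -6.12).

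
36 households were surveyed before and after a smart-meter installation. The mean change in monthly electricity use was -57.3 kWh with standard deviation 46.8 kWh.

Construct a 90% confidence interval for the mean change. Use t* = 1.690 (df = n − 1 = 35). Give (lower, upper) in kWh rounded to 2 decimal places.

(-70.48, -44.12)

This is a matched-pairs design, so SE = s_d/√n = 46.8/√36 = 7.8000.
Margin = 1.690 × 7.8000 = 13.1820; the interval is -57.3 ± 13.1820 = (-70.48, -44.12).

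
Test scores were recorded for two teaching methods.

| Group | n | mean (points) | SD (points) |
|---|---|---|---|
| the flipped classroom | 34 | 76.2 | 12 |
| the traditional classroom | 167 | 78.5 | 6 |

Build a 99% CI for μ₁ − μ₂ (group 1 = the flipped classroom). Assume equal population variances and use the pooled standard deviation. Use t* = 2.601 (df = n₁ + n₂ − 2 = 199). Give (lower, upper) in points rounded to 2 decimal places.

s_p = √[((n₁−1)s₁² + (n₂−1)s₂²)/(n₁+n₂−2)] = √[(33·12² + 166·6²)/199] = 7.3423.
SE = 7.3423·√(1/34 + 1/167) = 1.3814.
With t* = 2.601, margin = 2.601 × 1.3814 = 3.5930.
x̄₁ − x̄₂ = 76.2 − 78.5 = -2.3000; interval -2.3000 ± 3.5930 = (-5.89, 1.29).

(-5.89, 1.29)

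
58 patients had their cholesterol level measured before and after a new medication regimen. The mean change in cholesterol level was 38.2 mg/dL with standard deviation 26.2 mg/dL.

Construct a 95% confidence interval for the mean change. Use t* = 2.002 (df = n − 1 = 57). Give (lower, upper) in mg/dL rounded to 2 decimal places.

Paired design: SE = s_d/√n = 26.2/√58 = 3.4402.
t* = 2.002; margin of error = 2.002 × 3.4402 = 6.8873.
38.2 ± 6.8873 → (31.31, 45.09).

(31.31, 45.09)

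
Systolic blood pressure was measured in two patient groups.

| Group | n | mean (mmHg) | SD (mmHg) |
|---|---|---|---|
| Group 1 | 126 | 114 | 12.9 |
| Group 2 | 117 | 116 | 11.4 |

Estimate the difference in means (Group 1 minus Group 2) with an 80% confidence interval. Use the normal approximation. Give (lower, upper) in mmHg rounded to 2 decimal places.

(-4.00, 0.00)

Standard errors of each mean: 12.9/√126 = 1.1492 and 11.4/√117 = 1.0539.
SE(x̄₁ − x̄₂) = √(1.1492² + 1.0539²) = 1.5593 for independent samples with unequal variances.
With z* = 1.282, the margin is 1.282 × 1.5593 = 1.9990.
x̄₁ − x̄₂ = 114 − 116 = -2.0000; the interval is -2.0000 ± 1.9990 = (-4.00, 0.00).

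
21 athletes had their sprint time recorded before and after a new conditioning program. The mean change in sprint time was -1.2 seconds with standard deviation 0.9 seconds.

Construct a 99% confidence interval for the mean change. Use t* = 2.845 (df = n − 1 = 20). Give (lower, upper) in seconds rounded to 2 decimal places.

Paired design: SE = s_d/√n = 0.9/√21 = 0.1964.
t* = 2.845; margin of error = 2.845 × 0.1964 = 0.5588.
-1.2 ± 0.5588 → (-1.76, -0.64).

(-1.76, -0.64)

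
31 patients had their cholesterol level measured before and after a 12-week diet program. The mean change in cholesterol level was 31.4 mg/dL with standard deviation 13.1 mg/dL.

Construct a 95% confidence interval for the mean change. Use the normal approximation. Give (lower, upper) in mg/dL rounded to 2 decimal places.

This is a matched-pairs design, so SE = s_d/√n = 13.1/√31 = 2.3528.
Margin = 1.960 × 2.3528 = 4.6115; the interval is 31.4 ± 4.6115 = (26.79, 36.01).

(26.79, 36.01)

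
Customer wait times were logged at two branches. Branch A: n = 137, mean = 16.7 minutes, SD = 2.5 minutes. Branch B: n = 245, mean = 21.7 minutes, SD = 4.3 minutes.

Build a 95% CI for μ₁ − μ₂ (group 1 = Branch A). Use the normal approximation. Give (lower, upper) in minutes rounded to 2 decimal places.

(-5.68, -4.32)

Standard errors of each mean: 2.5/√137 = 0.2136 and 4.3/√245 = 0.2747.
SE(x̄₁ − x̄₂) = √(0.2136² + 0.2747²) = 0.3480 for independent samples with unequal variances.
With z* = 1.960, the margin is 1.960 × 0.3480 = 0.6821.
x̄₁ − x̄₂ = 16.7 − 21.7 = -5.0000; the interval is -5.0000 ± 0.6821 = (-5.68, -4.32).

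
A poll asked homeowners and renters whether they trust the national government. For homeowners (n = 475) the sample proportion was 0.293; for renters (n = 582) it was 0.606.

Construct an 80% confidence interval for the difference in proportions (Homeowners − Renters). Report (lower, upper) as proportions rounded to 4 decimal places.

Each SE is √(p̂(1−p̂)/n): √(0.2930·0.7070/475) = 0.02088 and √(0.6060·0.3940/582) = 0.02025.
SE(p̂₁ − p̂₂) = √(SE₁² + SE₂²) = √(0.0004359744 + 0.0004100625) = 0.02909, since the two samples are independent.
At 80% confidence z* = 1.282; margin = 1.282 × 0.02909 = 0.03729.
The difference is 0.2930 − 0.6060 = -0.3130, so the interval is -0.3130 ± 0.03729 = (-0.3503, -0.2757).

(-0.3503, -0.2757)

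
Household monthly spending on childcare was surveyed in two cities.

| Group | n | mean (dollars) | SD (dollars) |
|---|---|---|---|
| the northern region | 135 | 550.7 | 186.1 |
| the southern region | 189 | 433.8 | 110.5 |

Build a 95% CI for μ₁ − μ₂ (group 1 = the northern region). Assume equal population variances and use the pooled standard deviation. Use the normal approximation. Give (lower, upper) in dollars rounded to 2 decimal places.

s_p = √[((n₁−1)s₁² + (n₂−1)s₂²)/(n₁+n₂−2)] = √[(134·186.1² + 188·110.5²)/322] = 146.7704.
SE = 146.7704·√(1/135 + 1/189) = 16.5392.
With z* = 1.960, margin = 1.960 × 16.5392 = 32.4168.
x̄₁ − x̄₂ = 550.7 − 433.8 = 116.9000; interval 116.9000 ± 32.4168 = (84.48, 149.32).

(84.48, 149.32)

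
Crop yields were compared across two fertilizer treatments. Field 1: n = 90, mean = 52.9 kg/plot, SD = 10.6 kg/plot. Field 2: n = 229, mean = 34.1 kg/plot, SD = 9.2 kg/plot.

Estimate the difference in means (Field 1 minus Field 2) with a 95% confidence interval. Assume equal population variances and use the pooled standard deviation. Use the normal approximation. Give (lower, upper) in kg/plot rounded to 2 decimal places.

Pooled variance s_p² = [89·10.6² + 228·9.2²] / (90+229−2) = 92.4226, so s_p = 9.6137.
SE_diff = s_p·√(1/n₁ + 1/n₂) = 9.6137·√(1/90 + 1/229) = 1.1960.
z* = 1.960; margin = 1.960 × 1.1960 = 2.3442.
Difference = 52.9 − 34.1 = 18.8000.
18.8000 ± 2.3442 → (16.46, 21.14).

(16.46, 21.14)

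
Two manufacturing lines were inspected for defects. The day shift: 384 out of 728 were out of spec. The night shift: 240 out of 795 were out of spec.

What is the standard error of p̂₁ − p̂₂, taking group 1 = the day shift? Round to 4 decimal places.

First, p̂₁ = 384/728 = 0.5275; p̂₂ = 240/795 = 0.3019.
The two standard errors are √(0.5275×0.4725/728) = 0.01850 and √(0.3019×0.6981/795) = 0.01628.
Because the samples are independent, SE_diff = √(0.01850² + 0.01628²) = 0.02464.

0.0246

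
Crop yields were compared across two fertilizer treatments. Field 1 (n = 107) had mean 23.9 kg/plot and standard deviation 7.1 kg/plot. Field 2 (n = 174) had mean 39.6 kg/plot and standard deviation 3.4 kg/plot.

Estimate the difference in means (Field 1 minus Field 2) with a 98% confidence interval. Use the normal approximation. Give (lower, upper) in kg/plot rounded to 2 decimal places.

Per-group SEs: s₁/√n₁ = 7.1/√107 = 0.6864, s₂/√n₂ = 3.4/√174 = 0.2578.
Unpooled SE of the difference: √(0.47114496 + 0.06646084) = 0.7332.
Margin of error = z* · SE = 2.326 × 0.7332 = 1.7054.
x̄₁ − x̄₂ = 23.9 − 39.6 = -15.7000.
CI: -15.7000 ± 1.7054 = (-17.41, -13.99).

(-17.41, -13.99)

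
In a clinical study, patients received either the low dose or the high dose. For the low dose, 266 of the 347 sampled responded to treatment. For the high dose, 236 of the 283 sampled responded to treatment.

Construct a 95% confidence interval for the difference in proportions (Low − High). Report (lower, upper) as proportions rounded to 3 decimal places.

(-0.129, -0.005)

p̂₁ = 266/347 = 0.7666 and p̂₂ = 236/283 = 0.8339.
SE₁ = √(p̂₁(1−p̂₁)/n₁) = √(0.7666·0.2334/347) = 0.02271; SE₂ = √(0.8339·0.1661/283) = 0.02212.
Independent samples: SE of the difference = √(SE₁² + SE₂²) = √(0.0005157441 + 0.0004892944) = 0.03170.
z* for 95% confidence is 1.960, so the margin of error is 1.960 × 0.03170 = 0.06213.
Point estimate p̂₁ − p̂₂ = 0.7666 − 0.8339 = -0.0673.
-0.0673 ± 0.06213 → (-0.129, -0.005).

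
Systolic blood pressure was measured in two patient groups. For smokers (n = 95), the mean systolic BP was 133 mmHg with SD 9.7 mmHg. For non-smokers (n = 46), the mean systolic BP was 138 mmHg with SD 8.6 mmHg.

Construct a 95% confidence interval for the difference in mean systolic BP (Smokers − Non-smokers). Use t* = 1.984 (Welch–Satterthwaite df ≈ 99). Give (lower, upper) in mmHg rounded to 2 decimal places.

Per-group SEs: s₁/√n₁ = 9.7/√95 = 0.9952, s₂/√n₂ = 8.6/√46 = 1.2680.
Unpooled SE of the difference: √(0.99042304 + 1.607824) = 1.6119.
Margin of error = t* · SE = 1.984 × 1.6119 = 3.1980.
x̄₁ − x̄₂ = 133 − 138 = -5.0000.
CI: -5.0000 ± 3.1980 = (-8.20, -1.80).

(-8.20, -1.80)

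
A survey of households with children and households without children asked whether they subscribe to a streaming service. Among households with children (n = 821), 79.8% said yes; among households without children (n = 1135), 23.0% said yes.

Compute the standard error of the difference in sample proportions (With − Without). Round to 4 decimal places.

SE₁ = √(p̂₁(1−p̂₁)/n₁) = √(0.7980·0.2020/821) = 0.01401; SE₂ = √(0.2300·0.7700/1135) = 0.01249.
Independent samples: SE of the difference = √(SE₁² + SE₂²) = √(0.0001962801 + 0.0001560001) = 0.01877.

0.0188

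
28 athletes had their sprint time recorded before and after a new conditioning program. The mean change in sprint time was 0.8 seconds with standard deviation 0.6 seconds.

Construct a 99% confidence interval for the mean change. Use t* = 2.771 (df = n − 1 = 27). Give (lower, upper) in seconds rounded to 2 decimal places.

(0.49, 1.11)

Paired design: SE = s_d/√n = 0.6/√28 = 0.1134.
t* = 2.771; margin of error = 2.771 × 0.1134 = 0.3142.
0.8 ± 0.3142 → (0.49, 1.11).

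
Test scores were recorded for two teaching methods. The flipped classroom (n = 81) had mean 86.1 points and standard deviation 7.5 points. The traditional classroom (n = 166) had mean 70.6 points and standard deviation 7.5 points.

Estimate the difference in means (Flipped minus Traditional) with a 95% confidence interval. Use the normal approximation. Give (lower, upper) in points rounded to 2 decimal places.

(13.51, 17.49)

SE₁ = s₁/√n₁ = 7.5/√81 = 0.8333; SE₂ = 7.5/√166 = 0.5821.
Independent samples, unequal variances: SE_diff = √(SE₁² + SE₂²) = √(0.69438889 + 0.33884041) = 1.0165.
z* = 1.960, so margin of error = 1.960 × 1.0165 = 1.9923.
Difference in means = 86.1 − 70.6 = 15.5000.
15.5000 ± 1.9923 → (13.51, 17.49).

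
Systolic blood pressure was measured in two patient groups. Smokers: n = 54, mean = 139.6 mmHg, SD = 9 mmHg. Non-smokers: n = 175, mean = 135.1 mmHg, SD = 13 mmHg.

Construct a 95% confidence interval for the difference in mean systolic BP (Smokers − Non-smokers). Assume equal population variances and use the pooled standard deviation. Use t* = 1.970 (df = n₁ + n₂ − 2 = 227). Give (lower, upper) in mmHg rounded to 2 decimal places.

(0.76, 8.24)

Pooled variance s_p² = [53·9² + 174·13²] / (54+175−2) = 148.4537, so s_p = 12.1842.
SE_diff = s_p·√(1/n₁ + 1/n₂) = 12.1842·√(1/54 + 1/175) = 1.8967.
t* = 1.970; margin = 1.970 × 1.8967 = 3.7365.
Difference = 139.6 − 135.1 = 4.5000.
4.5000 ± 3.7365 → (0.76, 8.24).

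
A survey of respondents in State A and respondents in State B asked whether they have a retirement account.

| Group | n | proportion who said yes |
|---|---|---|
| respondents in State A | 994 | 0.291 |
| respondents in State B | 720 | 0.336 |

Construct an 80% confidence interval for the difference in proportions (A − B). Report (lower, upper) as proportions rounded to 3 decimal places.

(-0.074, -0.016)

SE₁ = √(p̂₁(1−p̂₁)/n₁) = √(0.2910·0.7090/994) = 0.01441; SE₂ = √(0.3360·0.6640/720) = 0.01760.
Independent samples: SE of the difference = √(SE₁² + SE₂²) = √(0.0002076481 + 0.00030976) = 0.02275.
z* for 80% confidence is 1.282, so the margin of error is 1.282 × 0.02275 = 0.02917.
Point estimate p̂₁ − p̂₂ = 0.2910 − 0.3360 = -0.0450.
-0.0450 ± 0.02917 → (-0.074, -0.016).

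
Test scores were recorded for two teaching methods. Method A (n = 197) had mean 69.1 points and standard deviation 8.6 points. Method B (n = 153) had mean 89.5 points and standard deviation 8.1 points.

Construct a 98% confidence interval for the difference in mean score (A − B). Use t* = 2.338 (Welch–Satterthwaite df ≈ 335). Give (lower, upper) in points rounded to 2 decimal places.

SE₁ = s₁/√n₁ = 8.6/√197 = 0.6127; SE₂ = 8.1/√153 = 0.6548.
Independent samples, unequal variances: SE_diff = √(SE₁² + SE₂²) = √(0.37540129 + 0.42876304) = 0.8968.
t* = 2.338, so margin of error = 2.338 × 0.8968 = 2.0967.
Difference in means = 69.1 − 89.5 = -20.4000.
-20.4000 ± 2.0967 → (-22.50, -18.30).

(-22.50, -18.30)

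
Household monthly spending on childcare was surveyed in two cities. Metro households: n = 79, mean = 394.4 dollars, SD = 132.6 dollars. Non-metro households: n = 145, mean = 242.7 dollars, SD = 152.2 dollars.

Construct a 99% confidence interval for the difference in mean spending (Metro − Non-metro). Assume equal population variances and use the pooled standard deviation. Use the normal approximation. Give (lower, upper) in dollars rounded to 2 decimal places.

Pooled variance s_p² = [78·132.6² + 144·152.2²] / (79+145−2) = 21203.5686, so s_p = 145.6145.
SE_diff = s_p·√(1/n₁ + 1/n₂) = 145.6145·√(1/79 + 1/145) = 20.3625.
z* = 2.576; margin = 2.576 × 20.3625 = 52.4538.
Difference = 394.4 − 242.7 = 151.7000.
151.7000 ± 52.4538 → (99.25, 204.15).

(99.25, 204.15)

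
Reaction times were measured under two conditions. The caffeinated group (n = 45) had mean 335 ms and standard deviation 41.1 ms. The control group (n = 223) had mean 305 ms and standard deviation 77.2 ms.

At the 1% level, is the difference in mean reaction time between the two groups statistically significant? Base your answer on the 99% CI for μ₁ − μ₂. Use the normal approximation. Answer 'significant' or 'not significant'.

significant

SE₁ = s₁/√n₁ = 41.1/√45 = 6.1268; SE₂ = 77.2/√223 = 5.1697.
Independent samples, unequal variances: SE_diff = √(SE₁² + SE₂²) = √(37.53767824 + 26.72579809) = 8.0165.
z* = 2.576, so margin of error = 2.576 × 8.0165 = 20.6505.
Difference in means = 335 − 305 = 30.0000.
30.0000 ± 20.6505 → (9.3495, 50.6505).
The interval (9.3495, 50.6505) does not contain 0, so the difference is significant.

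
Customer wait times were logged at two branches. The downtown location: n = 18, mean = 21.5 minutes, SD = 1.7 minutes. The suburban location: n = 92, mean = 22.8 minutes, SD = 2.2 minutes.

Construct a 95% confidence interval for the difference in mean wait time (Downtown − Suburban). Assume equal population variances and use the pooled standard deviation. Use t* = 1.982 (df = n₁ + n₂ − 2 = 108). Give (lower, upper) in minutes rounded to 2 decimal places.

Pooled variance s_p² = [17·1.7² + 91·2.2²] / (18+92−2) = 4.5331, so s_p = 2.1291.
SE_diff = s_p·√(1/n₁ + 1/n₂) = 2.1291·√(1/18 + 1/92) = 0.5487.
t* = 1.982; margin = 1.982 × 0.5487 = 1.0875.
Difference = 21.5 − 22.8 = -1.3000.
-1.3000 ± 1.0875 → (-2.39, -0.21).

(-2.39, -0.21)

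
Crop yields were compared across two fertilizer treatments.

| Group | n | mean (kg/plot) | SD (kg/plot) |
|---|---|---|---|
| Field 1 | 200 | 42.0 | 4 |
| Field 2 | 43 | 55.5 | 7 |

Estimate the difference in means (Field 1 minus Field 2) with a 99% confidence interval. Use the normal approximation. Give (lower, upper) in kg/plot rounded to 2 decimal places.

(-16.34, -10.66)

Standard errors of each mean: 4/√200 = 0.2828 and 7/√43 = 1.0675.
SE(x̄₁ − x̄₂) = √(0.2828² + 1.0675²) = 1.1043 for independent samples with unequal variances.
With z* = 2.576, the margin is 2.576 × 1.1043 = 2.8447.
x̄₁ − x̄₂ = 42.0 − 55.5 = -13.5000; the interval is -13.5000 ± 2.8447 = (-16.34, -10.66).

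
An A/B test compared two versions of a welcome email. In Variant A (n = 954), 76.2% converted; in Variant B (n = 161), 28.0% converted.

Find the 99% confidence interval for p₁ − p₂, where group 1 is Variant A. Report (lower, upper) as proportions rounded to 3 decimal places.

(0.384, 0.580)

Each SE is √(p̂(1−p̂)/n): √(0.7620·0.2380/954) = 0.01379 and √(0.2800·0.7200/161) = 0.03539.
SE(p̂₁ − p̂₂) = √(SE₁² + SE₂²) = √(0.0001901641 + 0.0012524521) = 0.03798, since the two samples are independent.
At 99% confidence z* = 2.576; margin = 2.576 × 0.03798 = 0.09784.
The difference is 0.7620 − 0.2800 = 0.4820, so the interval is 0.4820 ± 0.09784 = (0.384, 0.580).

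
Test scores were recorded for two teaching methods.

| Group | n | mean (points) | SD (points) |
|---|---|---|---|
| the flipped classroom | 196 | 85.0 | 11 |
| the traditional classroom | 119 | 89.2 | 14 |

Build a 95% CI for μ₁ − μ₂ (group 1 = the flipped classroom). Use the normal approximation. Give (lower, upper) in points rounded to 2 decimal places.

(-7.15, -1.25)

Standard errors of each mean: 11/√196 = 0.7857 and 14/√119 = 1.2834.
SE(x̄₁ − x̄₂) = √(0.7857² + 1.2834²) = 1.5048 for independent samples with unequal variances.
With z* = 1.960, the margin is 1.960 × 1.5048 = 2.9494.
x̄₁ − x̄₂ = 85.0 − 89.2 = -4.2000; the interval is -4.2000 ± 2.9494 = (-7.15, -1.25).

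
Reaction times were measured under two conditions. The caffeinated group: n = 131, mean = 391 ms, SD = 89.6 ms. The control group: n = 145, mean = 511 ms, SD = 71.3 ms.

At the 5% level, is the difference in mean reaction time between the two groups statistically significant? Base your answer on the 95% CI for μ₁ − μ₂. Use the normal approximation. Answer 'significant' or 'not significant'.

SE₁ = s₁/√n₁ = 89.6/√131 = 7.8284; SE₂ = 71.3/√145 = 5.9211.
Independent samples, unequal variances: SE_diff = √(SE₁² + SE₂²) = √(61.28384656 + 35.05942521) = 9.8155.
z* = 1.960, so margin of error = 1.960 × 9.8155 = 19.2384.
Difference in means = 391 − 511 = -120.0000.
-120.0000 ± 19.2384 → (-139.2384, -100.7616).
The interval (-139.2384, -100.7616) does not contain 0, so the difference is significant.

significant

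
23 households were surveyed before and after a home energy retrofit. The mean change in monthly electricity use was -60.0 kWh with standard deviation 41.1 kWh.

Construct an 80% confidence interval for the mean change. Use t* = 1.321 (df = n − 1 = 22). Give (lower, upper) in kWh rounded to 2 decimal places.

(-71.32, -48.68)

Paired design: SE = s_d/√n = 41.1/√23 = 8.5699.
t* = 1.321; margin of error = 1.321 × 8.5699 = 11.3208.
-60.0 ± 11.3208 → (-71.32, -48.68).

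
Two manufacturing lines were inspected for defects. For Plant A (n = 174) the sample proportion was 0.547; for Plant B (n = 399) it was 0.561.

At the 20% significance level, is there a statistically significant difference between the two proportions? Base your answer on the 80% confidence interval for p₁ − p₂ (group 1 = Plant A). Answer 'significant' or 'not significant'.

Each SE is √(p̂(1−p̂)/n): √(0.5470·0.4530/174) = 0.03774 and √(0.5610·0.4390/399) = 0.02484.
SE(p̂₁ − p̂₂) = √(SE₁² + SE₂²) = √(0.0014243076 + 0.0006170256) = 0.04518, since the two samples are independent.
At 80% confidence z* = 1.282; margin = 1.282 × 0.04518 = 0.05792.
The difference is 0.5470 − 0.5610 = -0.0140, so the interval is -0.0140 ± 0.05792 = (-0.07192, 0.04392).
The interval (-0.07192, 0.04392) contains 0, so the difference is not significant.

not significant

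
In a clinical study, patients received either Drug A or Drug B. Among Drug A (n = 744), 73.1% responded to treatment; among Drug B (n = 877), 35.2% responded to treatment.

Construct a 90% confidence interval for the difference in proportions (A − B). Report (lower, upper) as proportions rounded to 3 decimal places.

(0.341, 0.417)

SE₁ = √(p̂₁(1−p̂₁)/n₁) = √(0.7310·0.2690/744) = 0.01626; SE₂ = √(0.3520·0.6480/877) = 0.01613.
Independent samples: SE of the difference = √(SE₁² + SE₂²) = √(0.0002643876 + 0.0002601769) = 0.02290.
z* for 90% confidence is 1.645, so the margin of error is 1.645 × 0.02290 = 0.03767.
Point estimate p̂₁ − p̂₂ = 0.7310 − 0.3520 = 0.3790.
0.3790 ± 0.03767 → (0.341, 0.417).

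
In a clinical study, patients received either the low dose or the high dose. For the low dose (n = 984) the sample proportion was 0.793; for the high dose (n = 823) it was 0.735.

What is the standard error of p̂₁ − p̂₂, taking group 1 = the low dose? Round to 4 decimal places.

0.0201

Each SE is √(p̂(1−p̂)/n): √(0.7930·0.2070/984) = 0.01292 and √(0.7350·0.2650/823) = 0.01538.
SE(p̂₁ − p̂₂) = √(SE₁² + SE₂²) = √(0.0001669264 + 0.0002365444) = 0.02009, since the two samples are independent.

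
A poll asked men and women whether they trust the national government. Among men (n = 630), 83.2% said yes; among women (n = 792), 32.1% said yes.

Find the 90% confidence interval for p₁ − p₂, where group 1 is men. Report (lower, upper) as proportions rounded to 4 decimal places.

(0.4743, 0.5477)

SE₁ = √(p̂₁(1−p̂₁)/n₁) = √(0.8320·0.1680/630) = 0.01490; SE₂ = √(0.3210·0.6790/792) = 0.01659.
Independent samples: SE of the difference = √(SE₁² + SE₂²) = √(0.00022201 + 0.0002752281) = 0.02230.
z* for 90% confidence is 1.645, so the margin of error is 1.645 × 0.02230 = 0.03668.
Point estimate p̂₁ − p̂₂ = 0.8320 − 0.3210 = 0.5110.
0.5110 ± 0.03668 → (0.4743, 0.5477).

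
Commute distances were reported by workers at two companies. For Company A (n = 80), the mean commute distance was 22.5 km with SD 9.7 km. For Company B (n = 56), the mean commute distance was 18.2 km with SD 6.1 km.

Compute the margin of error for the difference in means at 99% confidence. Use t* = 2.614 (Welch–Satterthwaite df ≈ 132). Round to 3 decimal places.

3.546

SE₁ = s₁/√n₁ = 9.7/√80 = 1.0845; SE₂ = 6.1/√56 = 0.8151.
Independent samples, unequal variances: SE_diff = √(SE₁² + SE₂²) = √(1.17614025 + 0.66438801) = 1.3567.
t* = 2.614, so margin of error = 2.614 × 1.3567 = 3.5464.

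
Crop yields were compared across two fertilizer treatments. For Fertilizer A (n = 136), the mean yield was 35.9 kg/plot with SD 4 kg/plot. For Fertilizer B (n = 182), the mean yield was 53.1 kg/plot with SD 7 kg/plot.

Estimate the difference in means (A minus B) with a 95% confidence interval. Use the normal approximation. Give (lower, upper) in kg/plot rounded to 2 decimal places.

(-18.42, -15.98)

Standard errors of each mean: 4/√136 = 0.3430 and 7/√182 = 0.5189.
SE(x̄₁ − x̄₂) = √(0.3430² + 0.5189²) = 0.6220 for independent samples with unequal variances.
With z* = 1.960, the margin is 1.960 × 0.6220 = 1.2191.
x̄₁ − x̄₂ = 35.9 − 53.1 = -17.2000; the interval is -17.2000 ± 1.2191 = (-18.42, -15.98).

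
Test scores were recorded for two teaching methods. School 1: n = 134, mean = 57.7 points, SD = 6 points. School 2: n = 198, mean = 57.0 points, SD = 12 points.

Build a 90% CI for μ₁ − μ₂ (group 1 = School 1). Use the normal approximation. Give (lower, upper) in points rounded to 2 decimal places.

SE₁ = s₁/√n₁ = 6/√134 = 0.5183; SE₂ = 12/√198 = 0.8528.
Independent samples, unequal variances: SE_diff = √(SE₁² + SE₂²) = √(0.26863489 + 0.72726784) = 0.9979.
z* = 1.645, so margin of error = 1.645 × 0.9979 = 1.6415.
Difference in means = 57.7 − 57.0 = 0.7000.
0.7000 ± 1.6415 → (-0.94, 2.34).

(-0.94, 2.34)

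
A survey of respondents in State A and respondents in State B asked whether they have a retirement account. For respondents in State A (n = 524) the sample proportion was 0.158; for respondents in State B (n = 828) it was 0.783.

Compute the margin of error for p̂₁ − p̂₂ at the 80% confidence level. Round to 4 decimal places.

The two standard errors are √(0.1580×0.8420/524) = 0.01593 and √(0.7830×0.2170/828) = 0.01433.
Because the samples are independent, SE_diff = √(0.01593² + 0.01433²) = 0.02143.
Using z* = 1.282 for 80%, ME = 1.282 × 0.02143 = 0.02747.

0.0275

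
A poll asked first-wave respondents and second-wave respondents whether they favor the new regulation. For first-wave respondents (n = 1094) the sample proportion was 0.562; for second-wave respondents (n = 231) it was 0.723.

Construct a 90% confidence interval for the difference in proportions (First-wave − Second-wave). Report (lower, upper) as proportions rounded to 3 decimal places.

(-0.215, -0.107)

Each SE is √(p̂(1−p̂)/n): √(0.5620·0.4380/1094) = 0.01500 and √(0.7230·0.2770/231) = 0.02944.
SE(p̂₁ − p̂₂) = √(SE₁² + SE₂²) = √(0.000225 + 0.0008667136) = 0.03304, since the two samples are independent.
At 90% confidence z* = 1.645; margin = 1.645 × 0.03304 = 0.05435.
The difference is 0.5620 − 0.7230 = -0.1610, so the interval is -0.1610 ± 0.05435 = (-0.215, -0.107).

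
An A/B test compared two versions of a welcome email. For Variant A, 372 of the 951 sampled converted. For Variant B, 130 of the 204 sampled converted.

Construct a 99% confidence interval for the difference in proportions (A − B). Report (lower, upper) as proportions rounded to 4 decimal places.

First, p̂₁ = 372/951 = 0.3912; p̂₂ = 130/204 = 0.6373.
The two standard errors are √(0.3912×0.6088/951) = 0.01583 and √(0.6373×0.3627/204) = 0.03366.
Because the samples are independent, SE_diff = √(0.01583² + 0.03366²) = 0.03720.
Using z* = 2.576 for 99%, ME = 2.576 × 0.03720 = 0.09583.
p̂₁ − p̂₂ = -0.2461; interval -0.2461 ± 0.09583 gives (-0.3419, -0.1503).

(-0.3419, -0.1503)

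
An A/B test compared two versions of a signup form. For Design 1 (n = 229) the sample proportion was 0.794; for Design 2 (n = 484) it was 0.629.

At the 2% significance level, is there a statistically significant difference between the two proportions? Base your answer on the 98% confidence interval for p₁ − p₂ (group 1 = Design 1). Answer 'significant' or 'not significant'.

Each SE is √(p̂(1−p̂)/n): √(0.7940·0.2060/229) = 0.02673 and √(0.6290·0.3710/484) = 0.02196.
SE(p̂₁ − p̂₂) = √(SE₁² + SE₂²) = √(0.0007144929 + 0.0004822416) = 0.03459, since the two samples are independent.
At 98% confidence z* = 2.326; margin = 2.326 × 0.03459 = 0.08046.
The difference is 0.7940 − 0.6290 = 0.1650, so the interval is 0.1650 ± 0.08046 = (0.08454, 0.24546).
The interval (0.08454, 0.24546) does not contain 0, so the difference is significant.

significant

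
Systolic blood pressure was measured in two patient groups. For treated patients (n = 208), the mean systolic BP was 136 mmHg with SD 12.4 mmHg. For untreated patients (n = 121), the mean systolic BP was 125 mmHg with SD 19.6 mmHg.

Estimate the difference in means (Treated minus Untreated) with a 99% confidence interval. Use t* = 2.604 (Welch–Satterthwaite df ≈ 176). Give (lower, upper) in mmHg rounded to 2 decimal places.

Per-group SEs: s₁/√n₁ = 12.4/√208 = 0.8598, s₂/√n₂ = 19.6/√121 = 1.7818.
Unpooled SE of the difference: √(0.73925604 + 3.17481124) = 1.9784.
Margin of error = t* · SE = 2.604 × 1.9784 = 5.1518.
x̄₁ − x̄₂ = 136 − 125 = 11.0000.
CI: 11.0000 ± 5.1518 = (5.85, 16.15).

(5.85, 16.15)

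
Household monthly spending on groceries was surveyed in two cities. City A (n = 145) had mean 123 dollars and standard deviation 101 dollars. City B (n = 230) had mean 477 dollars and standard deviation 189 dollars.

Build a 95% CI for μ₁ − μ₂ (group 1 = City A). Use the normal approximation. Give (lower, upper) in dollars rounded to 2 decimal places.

(-383.44, -324.56)

SE₁ = s₁/√n₁ = 101/√145 = 8.3876; SE₂ = 189/√230 = 12.4623.
Independent samples, unequal variances: SE_diff = √(SE₁² + SE₂²) = √(70.35183376 + 155.30892129) = 15.0220.
z* = 1.960, so margin of error = 1.960 × 15.0220 = 29.4431.
Difference in means = 123 − 477 = -354.0000.
-354.0000 ± 29.4431 → (-383.44, -324.56).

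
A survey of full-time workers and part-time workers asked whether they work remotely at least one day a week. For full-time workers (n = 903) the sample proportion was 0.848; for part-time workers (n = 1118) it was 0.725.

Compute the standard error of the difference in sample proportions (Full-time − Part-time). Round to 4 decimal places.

Each SE is √(p̂(1−p̂)/n): √(0.8480·0.1520/903) = 0.01195 and √(0.7250·0.2750/1118) = 0.01335.
SE(p̂₁ − p̂₂) = √(SE₁² + SE₂²) = √(0.0001428025 + 0.0001782225) = 0.01792, since the two samples are independent.

0.0179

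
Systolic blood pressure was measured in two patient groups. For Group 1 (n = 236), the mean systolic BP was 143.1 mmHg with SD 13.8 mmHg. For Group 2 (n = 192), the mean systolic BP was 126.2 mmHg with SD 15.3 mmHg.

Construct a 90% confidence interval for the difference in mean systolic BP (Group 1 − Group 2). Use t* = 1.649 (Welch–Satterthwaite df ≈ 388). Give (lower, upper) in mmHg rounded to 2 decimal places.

SE₁ = s₁/√n₁ = 13.8/√236 = 0.8983; SE₂ = 15.3/√192 = 1.1042.
Independent samples, unequal variances: SE_diff = √(SE₁² + SE₂²) = √(0.80694289 + 1.21925764) = 1.4234.
t* = 1.649, so margin of error = 1.649 × 1.4234 = 2.3472.
Difference in means = 143.1 − 126.2 = 16.9000.
16.9000 ± 2.3472 → (14.55, 19.25).

(14.55, 19.25)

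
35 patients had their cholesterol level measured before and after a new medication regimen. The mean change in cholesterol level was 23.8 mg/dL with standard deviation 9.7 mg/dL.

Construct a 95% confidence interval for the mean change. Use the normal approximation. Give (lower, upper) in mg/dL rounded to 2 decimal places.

(20.59, 27.01)

This is a matched-pairs design, so SE = s_d/√n = 9.7/√35 = 1.6396.
Margin = 1.960 × 1.6396 = 3.2136; the interval is 23.8 ± 3.2136 = (20.59, 27.01).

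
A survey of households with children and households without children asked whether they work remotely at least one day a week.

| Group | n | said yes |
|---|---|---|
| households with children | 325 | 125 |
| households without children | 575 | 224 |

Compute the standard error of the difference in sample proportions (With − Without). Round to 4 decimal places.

0.0338

p̂₁ = 125/325 = 0.3846 and p̂₂ = 224/575 = 0.3896.
SE₁ = √(p̂₁(1−p̂₁)/n₁) = √(0.3846·0.6154/325) = 0.02699; SE₂ = √(0.3896·0.6104/575) = 0.02034.
Independent samples: SE of the difference = √(SE₁² + SE₂²) = √(0.0007284601 + 0.0004137156) = 0.03380.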